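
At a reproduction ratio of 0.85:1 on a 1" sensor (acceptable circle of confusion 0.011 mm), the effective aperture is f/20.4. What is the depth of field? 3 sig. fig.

0.621 mm

At magnification m, DoF ≈ 2·N_eff·c/m² = 2 × 20.4 × 0.011 / 0.85² = 0.4488 / 0.7225 ≈ 0.621 mm.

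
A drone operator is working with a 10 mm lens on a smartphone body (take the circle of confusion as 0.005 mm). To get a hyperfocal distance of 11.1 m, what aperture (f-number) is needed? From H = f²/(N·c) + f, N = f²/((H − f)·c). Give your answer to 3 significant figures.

f/1.80

Rearrange H = f²/(N·c) + f for N: N = f² / ((H − f)·c).
N = 10² / ((11100 − 10) × 0.005) = 100 / 55.45 ≈ 1.80.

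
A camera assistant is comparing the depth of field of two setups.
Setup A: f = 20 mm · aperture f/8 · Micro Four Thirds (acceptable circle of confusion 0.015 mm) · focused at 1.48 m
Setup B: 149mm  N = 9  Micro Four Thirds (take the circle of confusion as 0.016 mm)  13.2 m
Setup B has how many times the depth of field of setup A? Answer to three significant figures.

Setup A: H = 20²/(8×0.015) + 20 ≈ 3353.3 mm; DoF = Df − Dn = 2633.5 − 1029.2 ≈ 1604.3 mm.
Setup B: H = 149²/(9×0.016) + 149 ≈ 154322.6 mm; DoF = Df − Dn = 14420.7 − 12169.8 ≈ 2250.9 mm.
Ratio = 2250.9 / 1604.3 ≈ 1.40.

1.40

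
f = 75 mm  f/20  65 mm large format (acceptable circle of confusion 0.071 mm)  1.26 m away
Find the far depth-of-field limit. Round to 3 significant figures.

Hyperfocal distance H = f²/(N·c) + f = 75²/(20 × 0.071) + 75 = 5625/1.42 + 75 ≈ 4036.3 mm ≈ 4.036 m.
Far limit Df = s·(H − f)/(H − s) = 1260 × (4036.3 − 75) / (4036.3 − 1260) = 1260 × 3961.3 / 2776.3 ≈ 1797.8 mm ≈ 1.80 m.

1.80 m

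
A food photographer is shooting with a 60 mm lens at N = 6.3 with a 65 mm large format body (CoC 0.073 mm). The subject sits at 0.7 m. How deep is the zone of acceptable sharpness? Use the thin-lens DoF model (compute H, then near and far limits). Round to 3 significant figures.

115 mm

Hyperfocal distance H = f²/(N·c) + f = 60²/(6.3 × 0.073) + 60 = 3600/0.4599 + 60 ≈ 7887.8 mm ≈ 7.888 m.
Near limit Dn = s·(H − f)/(H + s − 2f) = 700 × (7887.8 − 60) / (7887.8 + 700 − 2 × 60) = 700 × 7827.8 / 8467.8 ≈ 647.09 mm.
Far limit Df = s·(H − f)/(H − s) = 700 × (7887.8 − 60) / (7887.8 − 700) = 700 × 7827.8 / 7187.8 ≈ 762.33 mm.
Depth of field = Df − Dn = 762.33 − 647.09 ≈ 115.24 mm.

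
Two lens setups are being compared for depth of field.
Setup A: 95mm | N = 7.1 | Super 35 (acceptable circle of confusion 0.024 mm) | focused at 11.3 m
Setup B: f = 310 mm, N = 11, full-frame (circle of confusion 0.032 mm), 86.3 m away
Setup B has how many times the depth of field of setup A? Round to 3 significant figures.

Setup A: H = 95²/(7.1×0.024) + 95 ≈ 53058.6 mm; DoF = Df − Dn = 14332.1 − 9326.8 ≈ 5005.3 mm.
Setup B: H = 310²/(11×0.032) + 310 ≈ 273321.4 mm; DoF = Df − Dn = 125980 − 65629 ≈ 60351 mm.
Ratio = 60351 / 5005.3 ≈ 12.1.

12.1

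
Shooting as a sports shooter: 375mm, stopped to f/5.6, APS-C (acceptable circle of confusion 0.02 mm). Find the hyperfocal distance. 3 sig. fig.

Hyperfocal distance H = f²/(N·c) + f = 375²/(5.6 × 0.02) + 375 = 140625/0.112 + 375 ≈ 1255955.4 mm ≈ 1260 m.

1260 m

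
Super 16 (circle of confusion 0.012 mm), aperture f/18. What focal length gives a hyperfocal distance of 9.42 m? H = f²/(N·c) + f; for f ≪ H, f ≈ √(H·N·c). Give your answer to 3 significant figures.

From H = f²/(N·c) + f, with f ≪ H: f ≈ √(H·N·c) = √(9420 × 18 × 0.012) = √2034.7 ≈ 45.11 mm.
Exact: f² + N·c·f − N·c·H = 0 ⇒ f = (−N·c + √((N·c)² + 4·N·c·H))/2 = (−0.216 + √8138.9)/2 ≈ 45.000 mm ≈ 45.0 mm.

45.0 mm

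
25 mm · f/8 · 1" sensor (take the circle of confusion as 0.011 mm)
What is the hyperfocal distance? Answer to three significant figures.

7.13 m

Hyperfocal distance H = f²/(N·c) + f = 25²/(8 × 0.011) + 25 = 625/0.088 + 25 ≈ 7127.3 mm ≈ 7.13 m.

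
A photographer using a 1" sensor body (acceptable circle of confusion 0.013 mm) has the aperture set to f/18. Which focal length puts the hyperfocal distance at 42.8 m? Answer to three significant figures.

100 mm

From H = f²/(N·c) + f, with f ≪ H: f ≈ √(H·N·c) = √(42800 × 18 × 0.013) = √10015 ≈ 100.1 mm.
The +f correction barely moves this — solving exactly, f² + N·c·f − N·c·H = 0 ⇒ f = (−N·c + √((N·c)² + 4·N·c·H))/2 = (−0.234 + √40061)/2 ≈ 99.959 mm, so f ≈ 100 mm.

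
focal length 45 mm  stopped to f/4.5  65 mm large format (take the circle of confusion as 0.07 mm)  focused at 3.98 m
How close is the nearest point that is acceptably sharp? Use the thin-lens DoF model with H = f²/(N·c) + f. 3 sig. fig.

2.47 m

Hyperfocal distance H = f²/(N·c) + f = 45²/(4.5 × 0.07) + 45 = 2025/0.315 + 45 ≈ 6473.6 mm ≈ 6.474 m.
Near limit Dn = s·(H − f)/(H + s − 2f) = 3980 × (6473.6 − 45) / (6473.6 + 3980 − 2 × 45) = 3980 × 6428.6 / 10363.6 ≈ 2468.8 mm ≈ 2.47 m.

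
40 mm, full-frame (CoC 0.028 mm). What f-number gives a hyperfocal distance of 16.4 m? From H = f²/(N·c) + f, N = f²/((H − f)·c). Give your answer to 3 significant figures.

Rearrange H = f²/(N·c) + f for N: N = f² / ((H − f)·c).
N = 40² / ((16400 − 40) × 0.028) = 1600 / 458.1 ≈ 3.49.

f/3.49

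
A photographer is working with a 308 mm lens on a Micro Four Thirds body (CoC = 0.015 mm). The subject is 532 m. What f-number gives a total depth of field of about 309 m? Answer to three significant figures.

Write h = H − f = f²/(N·c). The thin-lens limits are Dn = s·h/(h + (s−f)) and Df = s·h/(h − (s−f)), so DoF = Df − Dn = 2·s·(s−f)·h / (h² − (s−f)²).
That is a quadratic in h: DoF·h² − 2·s·(s−f)·h − DoF·(s−f)² = 0 ⇒ h = (s−f)·(s + √(s² + DoF²)) / DoF = 531692 × (532000 + √(532000² + 309000²)) / 309000 = 531692 × (532000 + 615228) / 309000 ≈ 1974019 mm.
Then N = f²/(c·h) = 308² / (0.015 × 1974019) = 94864 / 29610 ≈ 3.20.

f/3.20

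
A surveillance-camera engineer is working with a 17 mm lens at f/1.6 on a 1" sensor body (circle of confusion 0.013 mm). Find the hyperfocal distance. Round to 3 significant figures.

13.9 m

Hyperfocal distance H = f²/(N·c) + f = 17²/(1.6 × 0.013) + 17 = 289/0.0208 + 17 ≈ 13911.2 mm ≈ 13.9 m.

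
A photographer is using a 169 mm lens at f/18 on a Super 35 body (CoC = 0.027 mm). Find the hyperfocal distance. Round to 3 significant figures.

58.9 m

Hyperfocal distance H = f²/(N·c) + f = 169²/(18 × 0.027) + 169 = 28561/0.486 + 169 ≈ 58936.5 mm ≈ 58.9 m.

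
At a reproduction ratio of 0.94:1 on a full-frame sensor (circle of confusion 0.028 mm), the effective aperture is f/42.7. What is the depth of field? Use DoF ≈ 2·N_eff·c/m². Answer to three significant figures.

2.71 mm

At magnification m, DoF ≈ 2·N_eff·c/m² = 2 × 42.7 × 0.028 / 0.94² = 2.391 / 0.8836 ≈ 2.71 mm.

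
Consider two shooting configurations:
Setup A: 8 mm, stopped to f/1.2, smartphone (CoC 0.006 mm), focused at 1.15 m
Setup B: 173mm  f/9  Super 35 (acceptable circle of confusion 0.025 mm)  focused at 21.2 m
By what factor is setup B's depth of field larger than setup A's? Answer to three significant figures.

22.9

Setup A: H = 8²/(1.2×0.006) + 8 ≈ 8896.9 mm; DoF = Df − Dn = 1319.53 − 1019.07 ≈ 300.46 mm.
Setup B: H = 173²/(9×0.025) + 173 ≈ 133190.8 mm; DoF = Df − Dn = 25180.4 − 18306.2 ≈ 6874.2 mm.
Ratio = 6874.2 / 300.46 ≈ 22.9.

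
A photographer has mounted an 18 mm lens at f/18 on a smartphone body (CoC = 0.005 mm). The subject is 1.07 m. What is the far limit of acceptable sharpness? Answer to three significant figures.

1.51 m

Hyperfocal distance H = f²/(N·c) + f = 18²/(18 × 0.005) + 18 = 324/0.09 + 18 ≈ 3618.0 mm ≈ 3.618 m.
Far limit Df = s·(H − f)/(H − s) = 1070 × (3618.0 − 18) / (3618.0 − 1070) = 1070 × 3600.0 / 2548.0 ≈ 1511.8 mm ≈ 1.51 m.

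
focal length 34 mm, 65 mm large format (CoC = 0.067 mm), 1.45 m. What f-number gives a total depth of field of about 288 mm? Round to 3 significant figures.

Write h = H − f = f²/(N·c). The thin-lens limits are Dn = s·h/(h + (s−f)) and Df = s·h/(h − (s−f)), so DoF = Df − Dn = 2·s·(s−f)·h / (h² − (s−f)²).
That is a quadratic in h: DoF·h² − 2·s·(s−f)·h − DoF·(s−f)² = 0 ⇒ h = (s−f)·(s + √(s² + DoF²)) / DoF = 1416 × (1450 + √(1450² + 288²)) / 288 = 1416 × (1450 + 1478.32) / 288 ≈ 14398 mm.
Then N = f²/(c·h) = 34² / (0.067 × 14398) = 1156 / 964.64 ≈ 1.20.

f/1.20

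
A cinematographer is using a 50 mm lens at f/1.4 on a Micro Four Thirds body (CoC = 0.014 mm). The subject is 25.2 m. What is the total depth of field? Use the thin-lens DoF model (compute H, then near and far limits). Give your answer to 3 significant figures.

Hyperfocal distance H = f²/(N·c) + f = 50²/(1.4 × 0.014) + 50 = 2500/0.0196 + 50 ≈ 127601.0 mm ≈ 127.6 m.
Near limit Dn = s·(H − f)/(H + s − 2f) = 25200 × (127601.0 − 50) / (127601.0 + 25200 − 2 × 50) = 25200 × 127551.0 / 152701.0 ≈ 21050 mm.
Far limit Df = s·(H − f)/(H − s) = 25200 × (127601.0 − 50) / (127601.0 − 25200) = 25200 × 127551.0 / 102401.0 ≈ 31389 mm.
Depth of field = Df − Dn = 31389 − 21050 ≈ 10339 mm ≈ 10.3 m.

10.3 m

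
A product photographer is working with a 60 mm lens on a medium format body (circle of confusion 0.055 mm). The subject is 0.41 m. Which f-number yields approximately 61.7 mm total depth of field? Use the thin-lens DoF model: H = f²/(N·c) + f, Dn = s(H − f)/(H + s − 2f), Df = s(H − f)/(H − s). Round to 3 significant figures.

f/14

Write h = H − f = f²/(N·c). The thin-lens limits are Dn = s·h/(h + (s−f)) and Df = s·h/(h − (s−f)), so DoF = Df − Dn = 2·s·(s−f)·h / (h² − (s−f)²).
That is a quadratic in h: DoF·h² − 2·s·(s−f)·h − DoF·(s−f)² = 0 ⇒ h = (s−f)·(s + √(s² + DoF²)) / DoF = 350 × (410 + √(410² + 61.7²)) / 61.7 = 350 × (410 + 414.617) / 61.7 ≈ 4677.7 mm.
Then N = f²/(c·h) = 60² / (0.055 × 4677.7) = 3600 / 257.28 ≈ 14.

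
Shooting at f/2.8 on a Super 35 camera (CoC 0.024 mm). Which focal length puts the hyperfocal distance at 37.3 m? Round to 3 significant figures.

50.0 mm

From H = f²/(N·c) + f, with f ≪ H: f ≈ √(H·N·c) = √(37300 × 2.8 × 0.024) = √2506.6 ≈ 50.07 mm.
Exact: f² + N·c·f − N·c·H = 0 ⇒ f = (−N·c + √((N·c)² + 4·N·c·H))/2 = (−0.0672 + √10026)/2 ≈ 50.032 mm ≈ 50.0 mm.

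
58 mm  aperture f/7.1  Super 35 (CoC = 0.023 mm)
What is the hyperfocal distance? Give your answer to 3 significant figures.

Hyperfocal distance H = f²/(N·c) + f = 58²/(7.1 × 0.023) + 58 = 3364/0.1633 + 58 ≈ 20658.1 mm ≈ 20.7 m.

20.7 m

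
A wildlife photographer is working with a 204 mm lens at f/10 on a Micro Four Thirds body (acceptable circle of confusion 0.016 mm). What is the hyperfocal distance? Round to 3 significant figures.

Hyperfocal distance H = f²/(N·c) + f = 204²/(10 × 0.016) + 204 = 41616/0.16 + 204 ≈ 260304.0 mm ≈ 260 m.

260 m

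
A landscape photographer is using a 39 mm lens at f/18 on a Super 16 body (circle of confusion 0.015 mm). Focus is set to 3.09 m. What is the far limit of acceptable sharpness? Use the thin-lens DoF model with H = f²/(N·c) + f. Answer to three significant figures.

Hyperfocal distance H = f²/(N·c) + f = 39²/(18 × 0.015) + 39 = 1521/0.27 + 39 ≈ 5672.3 mm ≈ 5.672 m.
Far limit Df = s·(H − f)/(H − s) = 3090 × (5672.3 − 39) / (5672.3 − 3090) = 3090 × 5633.3 / 2582.3 ≈ 6740.8 mm ≈ 6.74 m.

6.74 m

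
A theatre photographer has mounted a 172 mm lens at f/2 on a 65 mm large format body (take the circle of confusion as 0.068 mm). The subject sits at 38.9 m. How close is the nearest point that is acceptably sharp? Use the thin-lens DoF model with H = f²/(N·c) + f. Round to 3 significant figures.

Hyperfocal distance H = f²/(N·c) + f = 172²/(2 × 0.068) + 172 = 29584/0.136 + 172 ≈ 217701.4 mm ≈ 217.7 m.
Near limit Dn = s·(H − f)/(H + s − 2f) = 38900 × (217701.4 − 172) / (217701.4 + 38900 − 2 × 172) = 38900 × 217529.4 / 256257.4 ≈ 33021 mm ≈ 33.0 m.

33.0 m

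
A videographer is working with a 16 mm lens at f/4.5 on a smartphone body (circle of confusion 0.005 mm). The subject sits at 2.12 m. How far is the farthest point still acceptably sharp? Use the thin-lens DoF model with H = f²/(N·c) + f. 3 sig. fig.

Hyperfocal distance H = f²/(N·c) + f = 16²/(4.5 × 0.005) + 16 = 256/0.0225 + 16 ≈ 11393.8 mm ≈ 11.39 m.
Far limit Df = s·(H − f)/(H − s) = 2120 × (11393.8 − 16) / (11393.8 − 2120) = 2120 × 11377.8 / 9273.8 ≈ 2601.0 mm ≈ 2.60 m.

2.60 m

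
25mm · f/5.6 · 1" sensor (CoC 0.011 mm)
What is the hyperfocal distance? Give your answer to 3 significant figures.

10.2 m

Hyperfocal distance H = f²/(N·c) + f = 25²/(5.6 × 0.011) + 25 = 625/0.0616 + 25 ≈ 10171.1 mm ≈ 10.2 m.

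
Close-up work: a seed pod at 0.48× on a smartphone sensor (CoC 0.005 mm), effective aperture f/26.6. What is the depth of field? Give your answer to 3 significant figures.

At magnification m, DoF ≈ 2·N_eff·c/m² = 2 × 26.6 × 0.005 / 0.48² = 0.266 / 0.2304 ≈ 1.15 mm.

1.15 mm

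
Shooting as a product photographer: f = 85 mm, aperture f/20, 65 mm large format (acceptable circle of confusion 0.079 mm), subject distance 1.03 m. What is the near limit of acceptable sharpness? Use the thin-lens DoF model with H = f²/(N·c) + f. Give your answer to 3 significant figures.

0.854 m

Hyperfocal distance H = f²/(N·c) + f = 85²/(20 × 0.079) + 85 = 7225/1.58 + 85 ≈ 4657.8 mm ≈ 4.658 m.
Near limit Dn = s·(H − f)/(H + s − 2f) = 1030 × (4657.8 − 85) / (4657.8 + 1030 − 2 × 85) = 1030 × 4572.8 / 5517.8 ≈ 853.60 mm ≈ 0.854 m.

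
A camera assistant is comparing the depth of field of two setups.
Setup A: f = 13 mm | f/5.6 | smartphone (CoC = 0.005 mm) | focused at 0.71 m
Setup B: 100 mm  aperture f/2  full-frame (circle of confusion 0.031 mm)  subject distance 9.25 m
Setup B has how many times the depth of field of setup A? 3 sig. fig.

6.34

Setup A: H = 13²/(5.6×0.005) + 13 ≈ 6048.7 mm; DoF = Df − Dn = 802.69 − 636.50 ≈ 166.19 mm.
Setup B: H = 100²/(2×0.031) + 100 ≈ 161390.3 mm; DoF = Df − Dn = 9806.3 − 8753.4 ≈ 1052.9 mm.
Ratio = 1052.9 / 166.19 ≈ 6.34.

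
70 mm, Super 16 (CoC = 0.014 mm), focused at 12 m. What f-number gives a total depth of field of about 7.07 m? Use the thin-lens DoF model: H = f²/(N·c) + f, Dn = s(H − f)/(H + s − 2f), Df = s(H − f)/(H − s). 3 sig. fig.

Write h = H − f = f²/(N·c). The thin-lens limits are Dn = s·h/(h + (s−f)) and Df = s·h/(h − (s−f)), so DoF = Df − Dn = 2·s·(s−f)·h / (h² − (s−f)²).
That is a quadratic in h: DoF·h² − 2·s·(s−f)·h − DoF·(s−f)² = 0 ⇒ h = (s−f)·(s + √(s² + DoF²)) / DoF = 11930 × (12000 + √(12000² + 7070²)) / 7070 = 11930 × (12000 + 13927.8) / 7070 ≈ 43751 mm.
Then N = f²/(c·h) = 70² / (0.014 × 43751) = 4900 / 612.51 ≈ 8.

f/8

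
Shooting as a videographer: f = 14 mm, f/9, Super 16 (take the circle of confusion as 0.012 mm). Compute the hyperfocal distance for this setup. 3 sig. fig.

1.83 m

Hyperfocal distance H = f²/(N·c) + f = 14²/(9 × 0.012) + 14 = 196/0.108 + 14 ≈ 1828.8 mm ≈ 1.83 m.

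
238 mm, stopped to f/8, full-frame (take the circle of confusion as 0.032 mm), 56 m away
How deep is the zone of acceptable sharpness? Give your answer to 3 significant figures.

Hyperfocal distance H = f²/(N·c) + f = 238²/(8 × 0.032) + 238 = 56644/0.256 + 238 ≈ 221503.6 mm ≈ 221.5 m.
Near limit Dn = s·(H − f)/(H + s − 2f) = 56000 × (221503.6 − 238) / (221503.6 + 56000 − 2 × 238) = 56000 × 221265.6 / 277027.6 ≈ 44728 mm.
Far limit Df = s·(H − f)/(H − s) = 56000 × (221503.6 − 238) / (221503.6 − 56000) = 56000 × 221265.6 / 165503.6 ≈ 74868 mm.
Depth of field = Df − Dn = 74868 − 44728 ≈ 30140 mm ≈ 30.1 m.

30.1 m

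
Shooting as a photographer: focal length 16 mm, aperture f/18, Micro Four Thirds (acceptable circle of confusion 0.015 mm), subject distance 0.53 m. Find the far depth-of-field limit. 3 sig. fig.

1.16 m

Hyperfocal distance H = f²/(N·c) + f = 16²/(18 × 0.015) + 16 = 256/0.27 + 16 ≈ 964.1 mm ≈ 0.964 m.
Far limit Df = s·(H − f)/(H − s) = 530 × (964.1 − 16) / (964.1 − 530) = 530 × 948.1 / 434.1 ≈ 1157.5 mm ≈ 1.16 m.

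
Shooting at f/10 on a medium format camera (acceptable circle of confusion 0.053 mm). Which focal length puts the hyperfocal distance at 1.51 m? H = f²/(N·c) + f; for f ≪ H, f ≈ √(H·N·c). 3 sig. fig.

28.0 mm

From H = f²/(N·c) + f, with f ≪ H: f ≈ √(H·N·c) = √(1510 × 10 × 0.053) = √800.30 ≈ 28.29 mm.
Exact: f² + N·c·f − N·c·H = 0 ⇒ f = (−N·c + √((N·c)² + 4·N·c·H))/2 = (−0.53 + √3201.5)/2 ≈ 28.026 mm ≈ 28.0 mm.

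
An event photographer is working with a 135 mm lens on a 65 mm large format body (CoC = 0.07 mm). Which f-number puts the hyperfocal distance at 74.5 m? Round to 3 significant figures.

Rearrange H = f²/(N·c) + f for N: N = f² / ((H − f)·c).
N = 135² / ((74500 − 135) × 0.07) = 18225 / 5206 ≈ 3.50.

f/3.50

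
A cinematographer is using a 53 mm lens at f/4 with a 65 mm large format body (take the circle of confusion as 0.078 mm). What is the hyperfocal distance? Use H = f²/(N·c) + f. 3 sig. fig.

Hyperfocal distance H = f²/(N·c) + f = 53²/(4 × 0.078) + 53 = 2809/0.312 + 53 ≈ 9056.2 mm ≈ 9.06 m.

9.06 m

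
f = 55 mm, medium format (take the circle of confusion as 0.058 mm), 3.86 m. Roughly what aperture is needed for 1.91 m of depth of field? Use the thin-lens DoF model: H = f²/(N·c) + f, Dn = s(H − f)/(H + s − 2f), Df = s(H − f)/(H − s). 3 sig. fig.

Write h = H − f = f²/(N·c). The thin-lens limits are Dn = s·h/(h + (s−f)) and Df = s·h/(h − (s−f)), so DoF = Df − Dn = 2·s·(s−f)·h / (h² − (s−f)²).
That is a quadratic in h: DoF·h² − 2·s·(s−f)·h − DoF·(s−f)² = 0 ⇒ h = (s−f)·(s + √(s² + DoF²)) / DoF = 3805 × (3860 + √(3860² + 1910²)) / 1910 = 3805 × (3860 + 4306.70) / 1910 ≈ 16269 mm.
Then N = f²/(c·h) = 55² / (0.058 × 16269) = 3025 / 943.62 ≈ 3.21.

f/3.21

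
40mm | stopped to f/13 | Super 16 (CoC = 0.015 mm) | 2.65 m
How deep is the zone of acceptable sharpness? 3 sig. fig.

1.88 m

Hyperfocal distance H = f²/(N·c) + f = 40²/(13 × 0.015) + 40 = 1600/0.195 + 40 ≈ 8245.1 mm ≈ 8.245 m.
Near limit Dn = s·(H − f)/(H + s − 2f) = 2650 × (8245.1 − 40) / (8245.1 + 2650 − 2 × 40) = 2650 × 8205.1 / 10815.1 ≈ 2010.5 mm.
Far limit Df = s·(H − f)/(H − s) = 2650 × (8245.1 − 40) / (8245.1 − 2650) = 2650 × 8205.1 / 5595.1 ≈ 3886.2 mm.
Depth of field = Df − Dn = 3886.2 − 2010.5 ≈ 1875.7 mm ≈ 1.88 m.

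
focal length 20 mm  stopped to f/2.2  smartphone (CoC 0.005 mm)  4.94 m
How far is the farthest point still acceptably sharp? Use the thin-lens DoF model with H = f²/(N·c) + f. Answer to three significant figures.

5.71 m

Hyperfocal distance H = f²/(N·c) + f = 20²/(2.2 × 0.005) + 20 = 400/0.011 + 20 ≈ 36383.6 mm ≈ 36.38 m.
Far limit Df = s·(H − f)/(H − s) = 4940 × (36383.6 − 20) / (36383.6 − 4940) = 4940 × 36363.6 / 31443.6 ≈ 5713.0 mm ≈ 5.71 m.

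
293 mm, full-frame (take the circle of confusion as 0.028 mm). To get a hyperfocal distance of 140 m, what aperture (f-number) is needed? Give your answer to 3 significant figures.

f/21.9

Rearrange H = f²/(N·c) + f for N: N = f² / ((H − f)·c).
N = 293² / ((140000 − 293) × 0.028) = 85849 / 3912 ≈ 21.9.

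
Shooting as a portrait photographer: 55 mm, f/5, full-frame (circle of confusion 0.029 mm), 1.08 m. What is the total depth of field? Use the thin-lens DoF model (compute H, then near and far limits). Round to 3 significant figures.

106 mm

Hyperfocal distance H = f²/(N·c) + f = 55²/(5 × 0.029) + 55 = 3025/0.145 + 55 ≈ 20917.1 mm ≈ 20.92 m.
Near limit Dn = s·(H − f)/(H + s − 2f) = 1080 × (20917.1 − 55) / (20917.1 + 1080 − 2 × 55) = 1080 × 20862.1 / 21887.1 ≈ 1029.42 mm.
Far limit Df = s·(H − f)/(H − s) = 1080 × (20917.1 − 55) / (20917.1 − 1080) = 1080 × 20862.1 / 19837.1 ≈ 1135.80 mm.
Depth of field = Df − Dn = 1135.80 − 1029.42 ≈ 106.38 mm.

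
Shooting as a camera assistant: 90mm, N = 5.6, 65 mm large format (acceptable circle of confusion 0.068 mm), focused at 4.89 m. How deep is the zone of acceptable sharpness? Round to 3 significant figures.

Hyperfocal distance H = f²/(N·c) + f = 90²/(5.6 × 0.068) + 90 = 8100/0.3808 + 90 ≈ 21361.0 mm ≈ 21.36 m.
Near limit Dn = s·(H − f)/(H + s − 2f) = 4890 × (21361.0 − 90) / (21361.0 + 4890 − 2 × 90) = 4890 × 21271.0 / 26071.0 ≈ 3989.7 mm.
Far limit Df = s·(H − f)/(H − s) = 4890 × (21361.0 − 90) / (21361.0 − 4890) = 4890 × 21271.0 / 16471.0 ≈ 6315.0 mm.
Depth of field = Df − Dn = 6315.0 − 3989.7 ≈ 2325.3 mm ≈ 2.33 m.

2.33 m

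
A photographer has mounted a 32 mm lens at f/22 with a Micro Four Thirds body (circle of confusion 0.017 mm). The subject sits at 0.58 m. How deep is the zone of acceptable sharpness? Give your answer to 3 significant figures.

242 mm

Hyperfocal distance H = f²/(N·c) + f = 32²/(22 × 0.017) + 32 = 1024/0.374 + 32 ≈ 2770.0 mm ≈ 2.770 m.
Near limit Dn = s·(H − f)/(H + s − 2f) = 580 × (2770.0 − 32) / (2770.0 + 580 − 2 × 32) = 580 × 2738.0 / 3286.0 ≈ 483.27 mm.
Far limit Df = s·(H − f)/(H − s) = 580 × (2770.0 − 32) / (2770.0 − 580) = 580 × 2738.0 / 2190.0 ≈ 725.13 mm.
Depth of field = Df − Dn = 725.13 − 483.27 ≈ 241.86 mm.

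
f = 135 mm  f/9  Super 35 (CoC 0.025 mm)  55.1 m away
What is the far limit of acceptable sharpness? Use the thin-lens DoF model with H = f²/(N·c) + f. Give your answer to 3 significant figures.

171 m

Hyperfocal distance H = f²/(N·c) + f = 135²/(9 × 0.025) + 135 = 18225/0.225 + 135 ≈ 81135.0 mm ≈ 81.14 m.
Far limit Df = s·(H − f)/(H − s) = 55100 × (81135.0 − 135) / (81135.0 − 55100) = 55100 × 81000.0 / 26035.0 ≈ 171427 mm ≈ 171 m.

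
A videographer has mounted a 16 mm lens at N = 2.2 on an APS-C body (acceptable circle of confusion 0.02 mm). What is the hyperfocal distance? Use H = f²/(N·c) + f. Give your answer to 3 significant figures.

Hyperfocal distance H = f²/(N·c) + f = 16²/(2.2 × 0.02) + 16 = 256/0.044 + 16 ≈ 5834.2 mm ≈ 5.83 m.

5.83 m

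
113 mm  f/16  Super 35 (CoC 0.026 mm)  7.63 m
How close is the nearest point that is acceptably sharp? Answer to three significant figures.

6.13 m

Hyperfocal distance H = f²/(N·c) + f = 113²/(16 × 0.026) + 113 = 12769/0.416 + 113 ≈ 30807.7 mm ≈ 30.81 m.
Near limit Dn = s·(H − f)/(H + s − 2f) = 7630 × (30807.7 − 113) / (30807.7 + 7630 − 2 × 113) = 7630 × 30694.7 / 38211.7 ≈ 6129.0 mm ≈ 6.13 m.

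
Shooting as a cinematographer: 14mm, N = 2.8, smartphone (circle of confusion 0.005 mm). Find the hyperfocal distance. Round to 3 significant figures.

14.0 m

Hyperfocal distance H = f²/(N·c) + f = 14²/(2.8 × 0.005) + 14 = 196/0.014 + 14 ≈ 14014.0 mm ≈ 14.0 m.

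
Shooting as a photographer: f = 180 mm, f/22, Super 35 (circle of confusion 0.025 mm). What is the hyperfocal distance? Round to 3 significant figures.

59.1 m

Hyperfocal distance H = f²/(N·c) + f = 180²/(22 × 0.025) + 180 = 32400/0.55 + 180 ≈ 59089.1 mm ≈ 59.1 m.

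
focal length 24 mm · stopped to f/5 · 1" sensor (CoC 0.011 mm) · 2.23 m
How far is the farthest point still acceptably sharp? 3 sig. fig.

2.83 m

Hyperfocal distance H = f²/(N·c) + f = 24²/(5 × 0.011) + 24 = 576/0.055 + 24 ≈ 10496.7 mm ≈ 10.50 m.
Far limit Df = s·(H − f)/(H − s) = 2230 × (10496.7 − 24) / (10496.7 − 2230) = 2230 × 10472.7 / 8266.7 ≈ 2825.1 mm ≈ 2.83 m.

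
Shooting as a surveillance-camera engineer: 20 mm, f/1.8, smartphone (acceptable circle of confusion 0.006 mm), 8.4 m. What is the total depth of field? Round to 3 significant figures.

4.01 m

Hyperfocal distance H = f²/(N·c) + f = 20²/(1.8 × 0.006) + 20 = 400/0.0108 + 20 ≈ 37057.0 mm ≈ 37.06 m.
Near limit Dn = s·(H − f)/(H + s − 2f) = 8400 × (37057.0 − 20) / (37057.0 + 8400 − 2 × 20) = 8400 × 37037.0 / 45417.0 ≈ 6850.1 mm.
Far limit Df = s·(H − f)/(H − s) = 8400 × (37057.0 − 20) / (37057.0 − 8400) = 8400 × 37037.0 / 28657.0 ≈ 10856.4 mm.
Depth of field = Df − Dn = 10856.4 − 6850.1 ≈ 4006.3 mm ≈ 4.01 m.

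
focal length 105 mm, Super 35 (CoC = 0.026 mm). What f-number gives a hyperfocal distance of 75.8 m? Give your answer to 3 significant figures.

Rearrange H = f²/(N·c) + f for N: N = f² / ((H − f)·c).
N = 105² / ((75800 − 105) × 0.026) = 11025 / 1968 ≈ 5.60.

f/5.60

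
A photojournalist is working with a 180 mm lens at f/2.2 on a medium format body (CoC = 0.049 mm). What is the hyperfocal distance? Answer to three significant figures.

301 m

Hyperfocal distance H = f²/(N·c) + f = 180²/(2.2 × 0.049) + 180 = 32400/0.1078 + 180 ≈ 300736.6 mm ≈ 301 m.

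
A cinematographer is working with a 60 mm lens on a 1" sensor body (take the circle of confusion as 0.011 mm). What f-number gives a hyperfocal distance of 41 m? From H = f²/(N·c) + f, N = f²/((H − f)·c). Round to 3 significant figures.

Rearrange H = f²/(N·c) + f for N: N = f² / ((H − f)·c).
N = 60² / ((41000 − 60) × 0.011) = 3600 / 450.3 ≈ 7.99.

f/7.99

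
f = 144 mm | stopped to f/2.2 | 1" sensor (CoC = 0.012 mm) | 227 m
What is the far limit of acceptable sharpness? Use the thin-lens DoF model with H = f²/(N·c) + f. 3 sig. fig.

319 m

Hyperfocal distance H = f²/(N·c) + f = 144²/(2.2 × 0.012) + 144 = 20736/0.0264 + 144 ≈ 785598.5 mm ≈ 785.6 m.
Far limit Df = s·(H − f)/(H − s) = 227000 × (785598.5 − 144) / (785598.5 − 227000) = 227000 × 785454.5 / 558598.5 ≈ 319188 mm ≈ 319 m.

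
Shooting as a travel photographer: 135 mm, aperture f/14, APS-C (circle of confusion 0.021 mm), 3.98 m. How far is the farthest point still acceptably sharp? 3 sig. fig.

4.24 m

Hyperfocal distance H = f²/(N·c) + f = 135²/(14 × 0.021) + 135 = 18225/0.294 + 135 ≈ 62124.8 mm ≈ 62.12 m.
Far limit Df = s·(H − f)/(H − s) = 3980 × (62124.8 − 135) / (62124.8 − 3980) = 3980 × 61989.8 / 58144.8 ≈ 4243.2 mm ≈ 4.24 m.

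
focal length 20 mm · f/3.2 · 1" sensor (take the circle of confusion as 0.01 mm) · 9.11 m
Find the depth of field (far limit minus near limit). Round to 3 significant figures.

Hyperfocal distance H = f²/(N·c) + f = 20²/(3.2 × 0.01) + 20 = 400/0.032 + 20 ≈ 12520.0 mm ≈ 12.52 m.
Near limit Dn = s·(H − f)/(H + s − 2f) = 9110 × (12520.0 − 20) / (12520.0 + 9110 − 2 × 20) = 9110 × 12500.0 / 21590.0 ≈ 5274 mm.
Far limit Df = s·(H − f)/(H − s) = 9110 × (12520.0 − 20) / (12520.0 − 9110) = 9110 × 12500.0 / 3410.0 ≈ 33394 mm.
Depth of field = Df − Dn = 33394 − 5274 ≈ 28120 mm ≈ 28.1 m.

28.1 m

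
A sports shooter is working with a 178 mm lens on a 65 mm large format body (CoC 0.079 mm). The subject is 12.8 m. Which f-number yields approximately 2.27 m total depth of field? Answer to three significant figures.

f/2.80

Write h = H − f = f²/(N·c). The thin-lens limits are Dn = s·h/(h + (s−f)) and Df = s·h/(h − (s−f)), so DoF = Df − Dn = 2·s·(s−f)·h / (h² − (s−f)²).
That is a quadratic in h: DoF·h² − 2·s·(s−f)·h − DoF·(s−f)² = 0 ⇒ h = (s−f)·(s + √(s² + DoF²)) / DoF = 12622 × (12800 + √(12800² + 2270²)) / 2270 = 12622 × (12800 + 12999.7) / 2270 ≈ 143456 mm.
Then N = f²/(c·h) = 178² / (0.079 × 143456) = 31684 / 11333 ≈ 2.80.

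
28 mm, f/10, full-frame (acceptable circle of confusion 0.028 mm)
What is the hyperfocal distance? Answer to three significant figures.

Hyperfocal distance H = f²/(N·c) + f = 28²/(10 × 0.028) + 28 = 784/0.28 + 28 ≈ 2828.0 mm ≈ 2.83 m.

2.83 m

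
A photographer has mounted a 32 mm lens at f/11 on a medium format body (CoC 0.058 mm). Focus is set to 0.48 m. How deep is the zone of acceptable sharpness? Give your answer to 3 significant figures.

Hyperfocal distance H = f²/(N·c) + f = 32²/(11 × 0.058) + 32 = 1024/0.638 + 32 ≈ 1637.0 mm ≈ 1.637 m.
Near limit Dn = s·(H − f)/(H + s − 2f) = 480 × (1637.0 − 32) / (1637.0 + 480 − 2 × 32) = 480 × 1605.0 / 2053.0 ≈ 375.26 mm.
Far limit Df = s·(H − f)/(H − s) = 480 × (1637.0 − 32) / (1637.0 − 480) = 480 × 1605.0 / 1157.0 ≈ 665.86 mm.
Depth of field = Df − Dn = 665.86 − 375.26 ≈ 290.60 mm.

291 mm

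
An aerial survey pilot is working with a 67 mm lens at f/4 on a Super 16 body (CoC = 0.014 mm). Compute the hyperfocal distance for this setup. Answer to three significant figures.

80.2 m

Hyperfocal distance H = f²/(N·c) + f = 67²/(4 × 0.014) + 67 = 4489/0.056 + 67 ≈ 80227.7 mm ≈ 80.2 m.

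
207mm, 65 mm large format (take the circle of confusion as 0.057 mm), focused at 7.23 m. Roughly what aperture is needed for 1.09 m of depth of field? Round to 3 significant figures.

Write h = H − f = f²/(N·c). The thin-lens limits are Dn = s·h/(h + (s−f)) and Df = s·h/(h − (s−f)), so DoF = Df − Dn = 2·s·(s−f)·h / (h² − (s−f)²).
That is a quadratic in h: DoF·h² − 2·s·(s−f)·h − DoF·(s−f)² = 0 ⇒ h = (s−f)·(s + √(s² + DoF²)) / DoF = 7023 × (7230 + √(7230² + 1090²)) / 1090 = 7023 × (7230 + 7311.70) / 1090 ≈ 93694 mm.
Then N = f²/(c·h) = 207² / (0.057 × 93694) = 42849 / 5340.6 ≈ 8.02.

f/8.02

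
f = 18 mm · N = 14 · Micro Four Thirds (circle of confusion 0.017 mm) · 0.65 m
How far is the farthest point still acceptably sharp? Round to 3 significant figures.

Hyperfocal distance H = f²/(N·c) + f = 18²/(14 × 0.017) + 18 = 324/0.238 + 18 ≈ 1379.3 mm ≈ 1.379 m.
Far limit Df = s·(H − f)/(H − s) = 650 × (1379.3 − 18) / (1379.3 − 650) = 650 × 1361.3 / 729.3 ≈ 1213.2 mm ≈ 1.21 m.

1.21 m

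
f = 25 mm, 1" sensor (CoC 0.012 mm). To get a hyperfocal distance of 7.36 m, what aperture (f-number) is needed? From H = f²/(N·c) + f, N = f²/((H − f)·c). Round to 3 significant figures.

f/7.10

Rearrange H = f²/(N·c) + f for N: N = f² / ((H − f)·c).
N = 25² / ((7360 − 25) × 0.012) = 625 / 88.02 ≈ 7.10.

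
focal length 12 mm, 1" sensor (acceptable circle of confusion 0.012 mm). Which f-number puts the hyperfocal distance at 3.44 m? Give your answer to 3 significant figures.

f/3.50

Rearrange H = f²/(N·c) + f for N: N = f² / ((H − f)·c).
N = 12² / ((3440 − 12) × 0.012) = 144 / 41.14 ≈ 3.50.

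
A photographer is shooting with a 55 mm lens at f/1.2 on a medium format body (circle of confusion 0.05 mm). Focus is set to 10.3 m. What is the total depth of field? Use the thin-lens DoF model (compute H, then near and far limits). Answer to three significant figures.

4.37 m

Hyperfocal distance H = f²/(N·c) + f = 55²/(1.2 × 0.05) + 55 = 3025/0.06 + 55 ≈ 50471.7 mm ≈ 50.47 m.
Near limit Dn = s·(H − f)/(H + s − 2f) = 10300 × (50471.7 − 55) / (50471.7 + 10300 − 2 × 55) = 10300 × 50416.7 / 60661.7 ≈ 8560.5 mm.
Far limit Df = s·(H − f)/(H − s) = 10300 × (50471.7 − 55) / (50471.7 − 10300) = 10300 × 50416.7 / 40171.7 ≈ 12926.8 mm.
Depth of field = Df − Dn = 12926.8 − 8560.5 ≈ 4366.3 mm ≈ 4.37 m.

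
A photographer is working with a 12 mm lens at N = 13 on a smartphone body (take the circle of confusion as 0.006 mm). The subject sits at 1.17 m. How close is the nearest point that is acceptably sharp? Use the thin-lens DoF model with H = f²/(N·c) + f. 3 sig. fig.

Hyperfocal distance H = f²/(N·c) + f = 12²/(13 × 0.006) + 12 = 144/0.078 + 12 ≈ 1858.2 mm ≈ 1.858 m.
Near limit Dn = s·(H − f)/(H + s − 2f) = 1170 × (1858.2 − 12) / (1858.2 + 1170 − 2 × 12) = 1170 × 1846.2 / 3004.2 ≈ 719.00 mm ≈ 0.719 m.

0.719 m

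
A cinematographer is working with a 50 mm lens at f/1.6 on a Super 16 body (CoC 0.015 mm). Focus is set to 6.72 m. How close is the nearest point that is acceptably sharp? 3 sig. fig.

Hyperfocal distance H = f²/(N·c) + f = 50²/(1.6 × 0.015) + 50 = 2500/0.024 + 50 ≈ 104216.7 mm ≈ 104.2 m.
Near limit Dn = s·(H − f)/(H + s − 2f) = 6720 × (104216.7 − 50) / (104216.7 + 6720 − 2 × 50) = 6720 × 104166.7 / 110836.7 ≈ 6315.6 mm ≈ 6.32 m.

6.32 m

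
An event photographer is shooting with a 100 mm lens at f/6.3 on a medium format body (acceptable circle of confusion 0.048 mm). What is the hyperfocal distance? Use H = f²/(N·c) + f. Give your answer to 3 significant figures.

33.2 m

Hyperfocal distance H = f²/(N·c) + f = 100²/(6.3 × 0.048) + 100 = 10000/0.3024 + 100 ≈ 33168.8 mm ≈ 33.2 m.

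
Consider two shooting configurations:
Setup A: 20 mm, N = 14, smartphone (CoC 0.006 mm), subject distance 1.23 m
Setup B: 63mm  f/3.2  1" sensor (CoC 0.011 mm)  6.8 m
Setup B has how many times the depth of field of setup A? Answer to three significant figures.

Setup A: H = 20²/(14×0.006) + 20 ≈ 4781.9 mm; DoF = Df − Dn = 1649.01 − 980.78 ≈ 668.23 mm.
Setup B: H = 63²/(3.2×0.011) + 63 ≈ 112818.7 mm; DoF = Df − Dn = 7232.11 − 6416.62 ≈ 815.49 mm.
Ratio = 815.49 / 668.23 ≈ 1.22.

1.22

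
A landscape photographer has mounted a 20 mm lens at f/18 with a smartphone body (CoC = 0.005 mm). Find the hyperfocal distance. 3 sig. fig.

4.46 m

Hyperfocal distance H = f²/(N·c) + f = 20²/(18 × 0.005) + 20 = 400/0.09 + 20 ≈ 4464.4 mm ≈ 4.46 m.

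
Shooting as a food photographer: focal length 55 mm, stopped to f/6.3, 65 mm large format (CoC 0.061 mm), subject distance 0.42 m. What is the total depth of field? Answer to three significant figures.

Hyperfocal distance H = f²/(N·c) + f = 55²/(6.3 × 0.061) + 55 = 3025/0.3843 + 55 ≈ 7926.5 mm ≈ 7.926 m.
Near limit Dn = s·(H − f)/(H + s − 2f) = 420 × (7926.5 − 55) / (7926.5 + 420 − 2 × 55) = 420 × 7871.5 / 8236.5 ≈ 401.388 mm.
Far limit Df = s·(H − f)/(H − s) = 420 × (7926.5 − 55) / (7926.5 − 420) = 420 × 7871.5 / 7506.5 ≈ 440.422 mm.
Depth of field = Df − Dn = 440.422 − 401.388 ≈ 39.034 mm.

39.0 mm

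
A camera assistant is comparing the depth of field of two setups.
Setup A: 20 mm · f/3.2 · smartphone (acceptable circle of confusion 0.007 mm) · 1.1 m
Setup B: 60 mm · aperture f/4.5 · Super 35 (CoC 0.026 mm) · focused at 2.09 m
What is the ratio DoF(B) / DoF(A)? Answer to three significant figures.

Setup A: H = 20²/(3.2×0.007) + 20 ≈ 17877.1 mm; DoF = Df − Dn = 1170.81 − 1037.27 ≈ 133.54 mm.
Setup B: H = 60²/(4.5×0.026) + 60 ≈ 30829.2 mm; DoF = Df − Dn = 2237.63 − 1960.65 ≈ 276.98 mm.
Ratio = 276.98 / 133.54 ≈ 2.07.

2.07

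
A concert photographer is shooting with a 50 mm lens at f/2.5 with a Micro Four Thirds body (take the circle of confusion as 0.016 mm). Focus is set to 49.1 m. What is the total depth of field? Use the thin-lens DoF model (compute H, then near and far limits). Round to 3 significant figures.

201 m

Hyperfocal distance H = f²/(N·c) + f = 50²/(2.5 × 0.016) + 50 = 2500/0.04 + 50 ≈ 62550.0 mm ≈ 62.55 m.
Near limit Dn = s·(H − f)/(H + s − 2f) = 49100 × (62550.0 − 50) / (62550.0 + 49100 − 2 × 50) = 49100 × 62500.0 / 111550.0 ≈ 27510 mm.
Far limit Df = s·(H − f)/(H − s) = 49100 × (62550.0 − 50) / (62550.0 − 49100) = 49100 × 62500.0 / 13450.0 ≈ 228160 mm.
Depth of field = Df − Dn = 228160 − 27510 ≈ 200650 mm ≈ 201 m.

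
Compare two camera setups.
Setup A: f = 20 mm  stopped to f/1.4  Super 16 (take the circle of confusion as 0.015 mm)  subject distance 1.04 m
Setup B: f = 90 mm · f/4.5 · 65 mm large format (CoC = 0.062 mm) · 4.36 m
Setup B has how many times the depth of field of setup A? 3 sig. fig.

11.7

Setup A: H = 20²/(1.4×0.015) + 20 ≈ 19067.6 mm; DoF = Df − Dn = 1098.84 − 987.14 ≈ 111.70 mm.
Setup B: H = 90²/(4.5×0.062) + 90 ≈ 29122.3 mm; DoF = Df − Dn = 5111.8 − 3801.0 ≈ 1310.8 mm.
Ratio = 1310.8 / 111.70 ≈ 11.7.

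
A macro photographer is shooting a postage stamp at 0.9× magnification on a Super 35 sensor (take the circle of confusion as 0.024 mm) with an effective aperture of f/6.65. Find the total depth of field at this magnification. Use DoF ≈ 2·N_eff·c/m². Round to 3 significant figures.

At magnification m, DoF ≈ 2·N_eff·c/m² = 2 × 6.65 × 0.024 / 0.9² = 0.3192 / 0.81 ≈ 0.394 mm.

0.394 mm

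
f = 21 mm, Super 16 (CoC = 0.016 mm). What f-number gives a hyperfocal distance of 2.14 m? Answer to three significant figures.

f/13

Rearrange H = f²/(N·c) + f for N: N = f² / ((H − f)·c).
N = 21² / ((2140 − 21) × 0.016) = 441 / 33.90 ≈ 13.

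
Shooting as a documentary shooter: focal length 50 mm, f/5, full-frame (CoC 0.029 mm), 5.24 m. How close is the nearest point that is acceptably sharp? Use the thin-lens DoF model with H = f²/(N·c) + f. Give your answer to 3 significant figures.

Hyperfocal distance H = f²/(N·c) + f = 50²/(5 × 0.029) + 50 = 2500/0.145 + 50 ≈ 17291.4 mm ≈ 17.29 m.
Near limit Dn = s·(H − f)/(H + s − 2f) = 5240 × (17291.4 − 50) / (17291.4 + 5240 − 2 × 50) = 5240 × 17241.4 / 22431.4 ≈ 4027.6 mm ≈ 4.03 m.

4.03 m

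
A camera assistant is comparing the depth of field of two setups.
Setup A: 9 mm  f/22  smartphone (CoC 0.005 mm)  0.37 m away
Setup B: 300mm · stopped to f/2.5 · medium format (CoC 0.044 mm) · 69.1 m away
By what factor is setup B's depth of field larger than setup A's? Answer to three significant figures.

Setup A: H = 9²/(22×0.005) + 9 ≈ 745.4 mm; DoF = Df − Dn = 725.84 − 248.28 ≈ 477.56 mm.
Setup B: H = 300²/(2.5×0.044) + 300 ≈ 818481.8 mm; DoF = Df − Dn = 75444 − 63740 ≈ 11704 mm.
Ratio = 11704 / 477.56 ≈ 24.5.

24.5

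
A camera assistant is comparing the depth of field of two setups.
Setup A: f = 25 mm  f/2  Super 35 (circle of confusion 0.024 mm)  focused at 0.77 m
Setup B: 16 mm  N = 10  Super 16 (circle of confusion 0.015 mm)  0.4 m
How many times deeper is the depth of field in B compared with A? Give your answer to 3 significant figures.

2.14

Setup A: H = 25²/(2×0.024) + 25 ≈ 13045.8 mm; DoF = Df − Dn = 816.730 − 728.328 ≈ 88.402 mm.
Setup B: H = 16²/(10×0.015) + 16 ≈ 1722.7 mm; DoF = Df − Dn = 516.13 − 326.53 ≈ 189.60 mm.
Ratio = 189.60 / 88.402 ≈ 2.14.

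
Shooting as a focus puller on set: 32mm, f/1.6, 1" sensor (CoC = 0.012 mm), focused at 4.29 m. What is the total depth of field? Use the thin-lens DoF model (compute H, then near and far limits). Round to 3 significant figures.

0.689 m

Hyperfocal distance H = f²/(N·c) + f = 32²/(1.6 × 0.012) + 32 = 1024/0.0192 + 32 ≈ 53365.3 mm ≈ 53.37 m.
Near limit Dn = s·(H − f)/(H + s − 2f) = 4290 × (53365.3 − 32) / (53365.3 + 4290 − 2 × 32) = 4290 × 53333.3 / 57591.3 ≈ 3972.82 mm.
Far limit Df = s·(H − f)/(H − s) = 4290 × (53365.3 − 32) / (53365.3 − 4290) = 4290 × 53333.3 / 49075.3 ≈ 4662.22 mm.
Depth of field = Df − Dn = 4662.22 − 3972.82 ≈ 689.40 mm ≈ 0.689 m.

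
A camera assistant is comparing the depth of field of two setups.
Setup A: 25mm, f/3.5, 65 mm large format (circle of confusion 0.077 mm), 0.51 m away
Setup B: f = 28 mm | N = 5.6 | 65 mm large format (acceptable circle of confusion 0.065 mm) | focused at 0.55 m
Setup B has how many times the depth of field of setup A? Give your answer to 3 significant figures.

Setup A: H = 25²/(3.5×0.077) + 25 ≈ 2344.1 mm; DoF = Df − Dn = 644.86 − 421.79 ≈ 223.07 mm.
Setup B: H = 28²/(5.6×0.065) + 28 ≈ 2181.8 mm; DoF = Df − Dn = 725.94 − 442.71 ≈ 283.23 mm.
Ratio = 283.23 / 223.07 ≈ 1.27.

1.27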